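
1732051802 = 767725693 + 964326109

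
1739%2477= 1739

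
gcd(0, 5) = 5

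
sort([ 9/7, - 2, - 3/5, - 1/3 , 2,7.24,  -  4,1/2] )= [-4, - 2, - 3/5, - 1/3, 1/2,  9/7,2 , 7.24]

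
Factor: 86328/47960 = 9/5  =  3^2 * 5^( - 1)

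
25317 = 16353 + 8964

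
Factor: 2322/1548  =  3/2= 2^( - 1 )*3^1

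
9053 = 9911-858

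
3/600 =1/200= 0.01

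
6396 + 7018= 13414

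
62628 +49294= 111922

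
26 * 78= 2028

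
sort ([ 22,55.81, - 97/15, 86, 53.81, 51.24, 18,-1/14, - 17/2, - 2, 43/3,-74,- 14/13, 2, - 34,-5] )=[ - 74, - 34, - 17/2  ,-97/15, - 5,- 2, - 14/13 , - 1/14, 2,43/3, 18,  22,51.24,53.81,55.81, 86]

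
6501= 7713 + - 1212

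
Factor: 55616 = 2^6*11^1*79^1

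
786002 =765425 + 20577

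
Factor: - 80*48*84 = - 2^10*3^2*5^1*7^1 =-322560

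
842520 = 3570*236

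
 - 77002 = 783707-860709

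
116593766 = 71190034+45403732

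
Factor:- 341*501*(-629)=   3^1 * 11^1*17^1*31^1*37^1*167^1= 107458989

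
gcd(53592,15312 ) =7656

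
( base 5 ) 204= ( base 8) 66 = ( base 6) 130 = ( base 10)54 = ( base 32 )1M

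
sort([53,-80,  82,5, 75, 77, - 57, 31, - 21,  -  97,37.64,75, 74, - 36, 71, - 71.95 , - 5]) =[ - 97, - 80, - 71.95,-57, - 36 , - 21, - 5, 5, 31, 37.64,53, 71, 74, 75, 75, 77, 82 ] 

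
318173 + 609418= 927591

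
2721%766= 423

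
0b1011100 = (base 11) 84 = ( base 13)71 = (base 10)92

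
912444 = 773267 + 139177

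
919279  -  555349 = 363930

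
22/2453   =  2/223=0.01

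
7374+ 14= 7388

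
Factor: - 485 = - 5^1*97^1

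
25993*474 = 12320682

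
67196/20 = 16799/5 = 3359.80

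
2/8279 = 2/8279  =  0.00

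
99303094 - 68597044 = 30706050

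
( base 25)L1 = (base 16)20E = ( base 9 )644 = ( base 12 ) 37a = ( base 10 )526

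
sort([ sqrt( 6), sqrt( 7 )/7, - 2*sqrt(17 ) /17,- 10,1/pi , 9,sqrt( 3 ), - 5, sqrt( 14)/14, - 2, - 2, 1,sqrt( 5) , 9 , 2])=[ - 10, - 5, - 2, - 2,-2*sqrt (17)/17, sqrt( 14 ) /14, 1/pi,sqrt( 7 ) /7, 1, sqrt( 3) , 2, sqrt(5),sqrt( 6),9, 9 ]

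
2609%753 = 350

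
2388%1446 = 942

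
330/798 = 55/133  =  0.41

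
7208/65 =110 + 58/65 = 110.89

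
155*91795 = 14228225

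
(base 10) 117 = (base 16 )75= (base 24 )4l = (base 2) 1110101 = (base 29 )41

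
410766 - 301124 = 109642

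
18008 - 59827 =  - 41819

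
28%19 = 9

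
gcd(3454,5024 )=314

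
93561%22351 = 4157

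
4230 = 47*90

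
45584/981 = 45584/981 = 46.47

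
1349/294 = 4+173/294=4.59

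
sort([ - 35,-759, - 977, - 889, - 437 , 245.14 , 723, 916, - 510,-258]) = [ - 977,- 889, - 759, - 510, - 437, -258, - 35, 245.14,723 , 916] 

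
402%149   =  104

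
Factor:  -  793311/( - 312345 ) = 264437/104115 = 3^( - 1 )*5^(  -  1)*11^( - 1)*631^( - 1)*264437^1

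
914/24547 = 914/24547  =  0.04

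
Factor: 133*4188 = 2^2*3^1*7^1*19^1*349^1 = 557004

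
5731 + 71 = 5802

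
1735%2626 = 1735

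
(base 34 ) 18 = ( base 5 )132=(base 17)28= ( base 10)42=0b101010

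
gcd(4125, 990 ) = 165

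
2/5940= 1/2970 = 0.00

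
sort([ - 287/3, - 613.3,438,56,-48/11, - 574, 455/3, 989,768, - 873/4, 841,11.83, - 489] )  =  [-613.3, - 574, - 489, - 873/4,-287/3, - 48/11,11.83, 56,455/3,438,  768,841,989]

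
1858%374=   362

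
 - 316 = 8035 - 8351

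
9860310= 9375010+485300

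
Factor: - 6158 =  - 2^1*3079^1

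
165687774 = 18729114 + 146958660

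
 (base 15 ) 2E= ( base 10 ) 44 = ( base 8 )54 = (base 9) 48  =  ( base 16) 2c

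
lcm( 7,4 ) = 28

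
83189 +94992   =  178181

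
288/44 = 72/11 = 6.55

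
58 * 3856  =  223648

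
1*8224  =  8224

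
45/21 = 2+1/7 = 2.14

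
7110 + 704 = 7814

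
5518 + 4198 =9716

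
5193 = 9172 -3979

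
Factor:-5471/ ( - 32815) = 5^( - 1)*5471^1*6563^ (-1 ) 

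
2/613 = 2/613 = 0.00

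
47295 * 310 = 14661450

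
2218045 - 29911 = 2188134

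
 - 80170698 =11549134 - 91719832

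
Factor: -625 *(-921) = 3^1*5^4*307^1 = 575625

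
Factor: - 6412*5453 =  - 2^2 * 7^2*19^1*41^1*229^1 = - 34964636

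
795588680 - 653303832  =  142284848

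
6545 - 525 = 6020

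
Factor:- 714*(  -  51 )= 36414  =  2^1 * 3^2*7^1*17^2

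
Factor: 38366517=3^1*7^1*1826977^1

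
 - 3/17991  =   - 1 + 5996/5997  =  - 0.00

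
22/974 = 11/487=0.02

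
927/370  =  927/370 = 2.51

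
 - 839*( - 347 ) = 291133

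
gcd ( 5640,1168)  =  8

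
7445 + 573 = 8018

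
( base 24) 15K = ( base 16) 2cc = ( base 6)3152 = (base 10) 716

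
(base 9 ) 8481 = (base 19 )h4g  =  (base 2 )1100001010101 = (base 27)8EJ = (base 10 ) 6229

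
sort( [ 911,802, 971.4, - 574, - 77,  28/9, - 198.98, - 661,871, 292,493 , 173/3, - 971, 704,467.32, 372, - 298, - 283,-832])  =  [ - 971, - 832, - 661, - 574, - 298, - 283,-198.98, - 77,28/9, 173/3,292, 372, 467.32, 493, 704, 802, 871,911,  971.4]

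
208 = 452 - 244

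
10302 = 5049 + 5253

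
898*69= 61962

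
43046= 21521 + 21525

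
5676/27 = 210 + 2/9 = 210.22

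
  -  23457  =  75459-98916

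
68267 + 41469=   109736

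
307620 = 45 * 6836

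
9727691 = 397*24503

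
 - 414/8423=-414/8423 = - 0.05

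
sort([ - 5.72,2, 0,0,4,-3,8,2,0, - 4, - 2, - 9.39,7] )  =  [ - 9.39,  -  5.72,- 4, -3, - 2 , 0,0,0 , 2, 2,4,7, 8 ]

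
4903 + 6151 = 11054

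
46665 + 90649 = 137314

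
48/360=2/15 = 0.13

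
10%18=10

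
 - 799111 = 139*( - 5749 ) 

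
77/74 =1 + 3/74 = 1.04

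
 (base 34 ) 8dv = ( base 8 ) 22771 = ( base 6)113001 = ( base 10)9721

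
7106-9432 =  - 2326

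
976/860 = 244/215  =  1.13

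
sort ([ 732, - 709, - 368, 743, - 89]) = [ - 709, - 368, - 89,732,743 ] 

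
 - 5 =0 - 5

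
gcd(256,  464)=16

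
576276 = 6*96046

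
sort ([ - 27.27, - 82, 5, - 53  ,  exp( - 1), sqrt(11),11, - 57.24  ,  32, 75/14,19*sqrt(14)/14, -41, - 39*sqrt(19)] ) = [-39*sqrt(19), - 82, - 57.24, - 53, - 41, -27.27, exp(  -  1 ), sqrt(11),5, 19*sqrt(14)/14,75/14, 11,32]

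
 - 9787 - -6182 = -3605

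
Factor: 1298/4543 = 2/7 = 2^1* 7^(-1 ) 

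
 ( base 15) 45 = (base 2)1000001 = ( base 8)101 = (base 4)1001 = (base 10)65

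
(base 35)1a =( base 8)55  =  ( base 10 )45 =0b101101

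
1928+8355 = 10283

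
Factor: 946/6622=7^(  -  1 )=1/7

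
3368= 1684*2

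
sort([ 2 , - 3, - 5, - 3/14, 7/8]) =[-5, - 3,-3/14,7/8,2]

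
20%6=2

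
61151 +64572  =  125723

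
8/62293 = 8/62293 = 0.00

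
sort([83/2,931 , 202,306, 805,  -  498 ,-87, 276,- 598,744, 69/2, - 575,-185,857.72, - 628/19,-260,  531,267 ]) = [ - 598,-575,-498, - 260,-185,-87,-628/19,69/2, 83/2, 202, 267, 276,306, 531, 744, 805, 857.72, 931 ]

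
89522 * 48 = 4297056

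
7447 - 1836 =5611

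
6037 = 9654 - 3617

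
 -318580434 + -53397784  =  -371978218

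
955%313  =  16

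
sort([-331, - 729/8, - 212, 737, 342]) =[ - 331, - 212 , - 729/8, 342, 737] 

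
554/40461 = 554/40461=   0.01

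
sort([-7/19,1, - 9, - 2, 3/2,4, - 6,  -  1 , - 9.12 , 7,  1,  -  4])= [-9.12, - 9, - 6,- 4,-2, - 1, - 7/19, 1, 1, 3/2,4 , 7]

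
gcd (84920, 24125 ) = 965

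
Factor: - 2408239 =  - 2408239^1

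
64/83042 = 32/41521= 0.00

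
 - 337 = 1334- 1671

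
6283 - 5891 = 392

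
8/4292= 2/1073 = 0.00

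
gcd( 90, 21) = 3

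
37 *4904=181448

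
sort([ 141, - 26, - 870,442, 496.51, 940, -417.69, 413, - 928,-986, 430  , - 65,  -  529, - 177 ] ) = [ - 986, - 928, -870, - 529, - 417.69 , - 177, - 65, - 26,  141, 413,430,442, 496.51, 940 ]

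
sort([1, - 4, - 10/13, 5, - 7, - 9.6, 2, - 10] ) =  [ - 10, - 9.6, -7,-4,- 10/13,1,2,5] 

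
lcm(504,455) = 32760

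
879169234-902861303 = -23692069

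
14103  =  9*1567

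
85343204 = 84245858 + 1097346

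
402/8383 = 402/8383=0.05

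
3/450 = 1/150 = 0.01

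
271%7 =5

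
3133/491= 3133/491  =  6.38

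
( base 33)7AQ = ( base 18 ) 16B5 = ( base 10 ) 7979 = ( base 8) 17453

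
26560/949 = 27 + 937/949  =  27.99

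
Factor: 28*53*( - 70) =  - 2^3*5^1*7^2*53^1=- 103880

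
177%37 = 29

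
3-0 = 3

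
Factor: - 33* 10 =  - 330 = - 2^1*3^1*5^1*11^1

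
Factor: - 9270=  - 2^1*3^2*5^1*103^1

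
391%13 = 1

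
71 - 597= -526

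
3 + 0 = 3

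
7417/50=7417/50 = 148.34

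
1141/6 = 1141/6 = 190.17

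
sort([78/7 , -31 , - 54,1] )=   [ - 54,-31,1,78/7]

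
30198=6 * 5033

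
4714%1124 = 218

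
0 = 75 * 0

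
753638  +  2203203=2956841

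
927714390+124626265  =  1052340655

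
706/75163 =706/75163 = 0.01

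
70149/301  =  70149/301 = 233.05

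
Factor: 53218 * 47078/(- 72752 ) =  - 2^(-2)*11^1*41^1*59^1*4547^( - 1)  *  23539^1 = - 626349251/18188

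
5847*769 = 4496343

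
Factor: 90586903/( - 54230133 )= - 3^( - 1 )*11^1 * 23^1*358051^1*18076711^(  -  1)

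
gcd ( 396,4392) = 36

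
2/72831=2/72831=0.00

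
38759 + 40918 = 79677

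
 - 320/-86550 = 32/8655 = 0.00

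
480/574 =240/287 = 0.84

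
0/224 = 0=0.00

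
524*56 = 29344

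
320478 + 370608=691086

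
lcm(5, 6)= 30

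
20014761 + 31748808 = 51763569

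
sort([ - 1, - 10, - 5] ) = [-10, - 5, - 1] 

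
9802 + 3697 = 13499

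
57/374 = 57/374 = 0.15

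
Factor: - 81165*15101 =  - 1225672665 = - 3^1*5^1*7^1 *773^1*15101^1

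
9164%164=144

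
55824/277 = 55824/277  =  201.53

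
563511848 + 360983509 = 924495357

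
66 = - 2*( - 33 ) 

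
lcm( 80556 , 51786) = 725004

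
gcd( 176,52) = 4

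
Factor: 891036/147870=2^1 *5^(-1 )*31^(  -  1 )*467^1 = 934/155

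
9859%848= 531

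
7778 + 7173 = 14951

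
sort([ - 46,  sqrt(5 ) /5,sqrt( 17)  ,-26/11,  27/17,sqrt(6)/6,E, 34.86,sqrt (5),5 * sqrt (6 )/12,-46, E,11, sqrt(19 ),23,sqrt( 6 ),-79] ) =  [ - 79, - 46, - 46,-26/11, sqrt(6)/6, sqrt(5) /5,5*sqrt( 6 )/12,27/17,sqrt( 5), sqrt(6 ) , E,E, sqrt( 17 ),sqrt(19 ),11,23, 34.86] 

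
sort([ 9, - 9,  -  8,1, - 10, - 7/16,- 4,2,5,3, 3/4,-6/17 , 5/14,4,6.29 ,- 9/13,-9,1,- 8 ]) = [-10, - 9, -9,-8,- 8,- 4, - 9/13, - 7/16, - 6/17,5/14,  3/4,1,1 , 2, 3,  4,5,6.29,9]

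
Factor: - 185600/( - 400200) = 2^5 * 3^( - 1)*23^( - 1) = 32/69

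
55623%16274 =6801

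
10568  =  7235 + 3333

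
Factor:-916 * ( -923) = 845468 = 2^2*13^1*71^1*229^1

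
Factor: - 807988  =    -  2^2 * 201997^1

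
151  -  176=-25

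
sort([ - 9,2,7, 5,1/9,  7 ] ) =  [ - 9, 1/9,2 , 5,7, 7]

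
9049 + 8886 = 17935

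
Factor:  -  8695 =-5^1 * 37^1*47^1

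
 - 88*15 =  - 1320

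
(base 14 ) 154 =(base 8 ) 416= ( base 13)17a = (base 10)270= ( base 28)9I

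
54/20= 27/10= 2.70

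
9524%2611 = 1691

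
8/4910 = 4/2455 = 0.00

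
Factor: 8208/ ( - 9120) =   -  2^(-1 )*3^2 * 5^( - 1 ) = - 9/10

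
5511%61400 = 5511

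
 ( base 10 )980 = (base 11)811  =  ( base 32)UK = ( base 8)1724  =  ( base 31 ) 10J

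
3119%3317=3119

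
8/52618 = 4/26309 = 0.00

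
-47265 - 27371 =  - 74636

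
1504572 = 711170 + 793402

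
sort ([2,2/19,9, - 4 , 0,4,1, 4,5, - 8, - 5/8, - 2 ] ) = [ - 8 ,-4, - 2, - 5/8,0,2/19,1,2,4,4, 5,9] 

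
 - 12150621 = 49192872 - 61343493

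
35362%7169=6686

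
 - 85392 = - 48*1779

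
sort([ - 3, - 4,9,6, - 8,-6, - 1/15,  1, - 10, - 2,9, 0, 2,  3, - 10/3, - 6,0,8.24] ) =[ - 10,  -  8, - 6, - 6, - 4, - 10/3, - 3,-2, - 1/15,0 , 0, 1 , 2,3,6,8.24,9, 9]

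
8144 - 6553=1591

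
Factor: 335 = 5^1*67^1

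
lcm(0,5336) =0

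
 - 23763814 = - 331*71794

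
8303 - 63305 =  - 55002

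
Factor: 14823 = 3^5*61^1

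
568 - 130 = 438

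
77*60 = 4620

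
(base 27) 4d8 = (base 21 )78k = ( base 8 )6313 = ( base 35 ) 2NK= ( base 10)3275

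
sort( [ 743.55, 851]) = [743.55 , 851 ]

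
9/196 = 9/196=0.05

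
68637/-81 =  -  848 + 17/27 = - 847.37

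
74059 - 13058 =61001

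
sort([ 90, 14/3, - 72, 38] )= [ - 72 , 14/3, 38 , 90]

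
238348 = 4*59587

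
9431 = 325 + 9106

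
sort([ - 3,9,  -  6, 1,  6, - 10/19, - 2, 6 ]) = [ - 6, - 3, - 2 , - 10/19, 1,  6, 6,9] 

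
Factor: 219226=2^1*7^2*2237^1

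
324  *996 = 322704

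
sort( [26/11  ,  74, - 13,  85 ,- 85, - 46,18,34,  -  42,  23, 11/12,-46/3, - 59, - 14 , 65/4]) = [ -85, - 59,-46, - 42,-46/3, - 14, - 13,11/12, 26/11,65/4,  18,23, 34,  74, 85 ] 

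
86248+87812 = 174060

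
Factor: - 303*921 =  - 279063 = - 3^2 * 101^1 * 307^1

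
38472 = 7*5496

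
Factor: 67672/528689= 2^3 * 7^ ( - 1)*11^1  *769^1 * 75527^( -1)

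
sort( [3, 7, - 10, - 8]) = [- 10, - 8, 3, 7]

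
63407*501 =31766907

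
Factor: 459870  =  2^1* 3^1*5^1 * 15329^1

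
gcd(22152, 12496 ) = 568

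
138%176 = 138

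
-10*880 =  - 8800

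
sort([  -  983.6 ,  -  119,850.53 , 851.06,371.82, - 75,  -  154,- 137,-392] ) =[- 983.6,-392,-154 , - 137, - 119, - 75,371.82 , 850.53,851.06]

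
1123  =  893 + 230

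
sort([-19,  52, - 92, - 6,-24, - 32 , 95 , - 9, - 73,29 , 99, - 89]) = [ - 92, - 89, - 73, - 32, - 24,- 19, - 9,- 6,29, 52, 95,99]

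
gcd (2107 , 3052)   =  7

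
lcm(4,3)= 12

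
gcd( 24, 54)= 6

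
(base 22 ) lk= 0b111100010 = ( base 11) 3a9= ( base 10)482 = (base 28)H6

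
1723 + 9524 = 11247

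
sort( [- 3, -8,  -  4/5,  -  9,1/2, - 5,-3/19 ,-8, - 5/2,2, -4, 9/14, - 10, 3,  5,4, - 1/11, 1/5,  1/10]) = [-10, - 9, - 8,-8, - 5, - 4, -3,-5/2, - 4/5, - 3/19,  -  1/11,1/10, 1/5, 1/2,9/14,2,  3,  4,5] 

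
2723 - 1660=1063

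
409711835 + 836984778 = 1246696613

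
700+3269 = 3969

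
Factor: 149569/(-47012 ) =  - 2^( - 2)*73^( - 1)*929^1 = - 929/292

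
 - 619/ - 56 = 11 + 3/56  =  11.05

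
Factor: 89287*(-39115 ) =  - 5^1*11^1*7823^1*8117^1 =-3492461005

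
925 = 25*37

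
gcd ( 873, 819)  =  9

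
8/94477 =8/94477 = 0.00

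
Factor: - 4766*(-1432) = 2^4*179^1*2383^1= 6824912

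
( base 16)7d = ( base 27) 4h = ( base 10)125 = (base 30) 45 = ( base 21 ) 5k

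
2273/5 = 2273/5 = 454.60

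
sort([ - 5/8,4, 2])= [-5/8, 2, 4]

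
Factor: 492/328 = 3/2 = 2^( - 1)*3^1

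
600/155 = 120/31 = 3.87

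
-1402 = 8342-9744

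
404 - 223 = 181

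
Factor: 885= 3^1*5^1 * 59^1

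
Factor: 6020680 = 2^3*5^1*150517^1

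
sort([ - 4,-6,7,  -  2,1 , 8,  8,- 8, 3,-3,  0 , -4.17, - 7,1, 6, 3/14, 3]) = [- 8, - 7,-6, - 4.17,  -  4, - 3, - 2,0,3/14,1, 1,3, 3, 6,7 , 8, 8 ] 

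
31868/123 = 259+11/123 = 259.09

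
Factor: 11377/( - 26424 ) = -2^ ( - 3 ) * 3^( - 2)*31^1=- 31/72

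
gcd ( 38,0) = 38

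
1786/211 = 1786/211 = 8.46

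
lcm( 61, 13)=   793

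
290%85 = 35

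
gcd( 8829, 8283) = 3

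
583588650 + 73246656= 656835306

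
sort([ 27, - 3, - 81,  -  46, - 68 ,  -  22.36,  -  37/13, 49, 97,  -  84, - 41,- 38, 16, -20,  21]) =[ - 84 ,-81,  -  68, - 46, - 41 ,  -  38, - 22.36 , - 20,  -  3, - 37/13,16,21,27, 49, 97 ] 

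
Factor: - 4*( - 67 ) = 2^2*67^1 = 268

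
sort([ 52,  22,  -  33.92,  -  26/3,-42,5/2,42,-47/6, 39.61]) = [-42, - 33.92 ,-26/3, - 47/6,5/2,22, 39.61, 42,52]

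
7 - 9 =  - 2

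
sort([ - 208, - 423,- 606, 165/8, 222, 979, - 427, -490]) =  [ - 606,-490, - 427, - 423, - 208,165/8, 222,979]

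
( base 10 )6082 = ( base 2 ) 1011111000010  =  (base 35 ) 4XR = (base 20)F42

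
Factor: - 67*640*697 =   -  2^7*5^1*17^1 * 41^1*67^1 = - 29887360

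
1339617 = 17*78801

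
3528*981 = 3460968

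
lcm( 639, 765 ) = 54315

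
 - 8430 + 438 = - 7992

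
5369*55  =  295295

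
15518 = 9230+6288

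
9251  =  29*319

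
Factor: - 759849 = -3^1*17^1*47^1 * 317^1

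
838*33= 27654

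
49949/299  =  49949/299  =  167.05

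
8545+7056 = 15601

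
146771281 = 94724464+52046817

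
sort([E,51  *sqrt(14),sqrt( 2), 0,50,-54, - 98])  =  [ - 98, - 54, 0,sqrt( 2 ), E, 50, 51*sqrt( 14 )]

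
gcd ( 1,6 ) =1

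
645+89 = 734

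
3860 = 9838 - 5978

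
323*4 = 1292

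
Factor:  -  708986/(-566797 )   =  2^1*7^( - 1)*11^( - 1 )*17^( - 1) * 83^1*433^( - 1 )*4271^1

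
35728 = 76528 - 40800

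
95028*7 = 665196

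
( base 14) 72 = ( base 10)100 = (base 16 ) 64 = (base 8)144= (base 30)3A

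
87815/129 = 680 + 95/129 = 680.74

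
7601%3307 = 987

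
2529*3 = 7587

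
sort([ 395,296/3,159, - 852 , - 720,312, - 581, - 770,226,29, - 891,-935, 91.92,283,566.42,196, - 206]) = [ - 935, - 891,- 852, - 770, - 720,- 581, - 206, 29,91.92,296/3,159, 196,226, 283,312, 395,566.42] 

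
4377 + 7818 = 12195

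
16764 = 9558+7206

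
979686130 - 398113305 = 581572825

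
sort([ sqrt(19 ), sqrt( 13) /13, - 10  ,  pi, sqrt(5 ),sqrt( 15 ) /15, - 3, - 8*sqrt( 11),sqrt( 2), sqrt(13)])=[ - 8*sqrt( 11 ),-10,  -  3, sqrt(15 ) /15, sqrt( 13 ) /13,sqrt(2), sqrt( 5 ), pi,  sqrt( 13), sqrt (19 ) ] 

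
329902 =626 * 527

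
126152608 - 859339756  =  -733187148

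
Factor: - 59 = - 59^1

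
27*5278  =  142506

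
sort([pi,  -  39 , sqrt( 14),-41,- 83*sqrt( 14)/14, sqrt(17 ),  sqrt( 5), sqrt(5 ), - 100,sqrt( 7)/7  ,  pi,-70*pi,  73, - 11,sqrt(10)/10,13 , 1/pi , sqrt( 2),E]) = [ - 70*pi,-100, - 41, - 39 , - 83*sqrt( 14)/14, - 11,sqrt(10)/10, 1/pi, sqrt( 7)/7, sqrt(2 ), sqrt( 5), sqrt( 5),E,  pi,pi,sqrt( 14) , sqrt(17), 13 , 73 ] 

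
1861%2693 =1861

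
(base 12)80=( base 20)4G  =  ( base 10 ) 96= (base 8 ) 140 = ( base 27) 3F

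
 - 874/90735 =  - 38/3945  =  - 0.01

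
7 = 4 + 3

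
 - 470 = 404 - 874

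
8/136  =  1/17= 0.06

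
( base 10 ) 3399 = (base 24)5lf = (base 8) 6507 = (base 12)1B73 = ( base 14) 134B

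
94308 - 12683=81625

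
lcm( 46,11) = 506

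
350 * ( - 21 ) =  - 7350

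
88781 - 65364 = 23417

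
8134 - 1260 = 6874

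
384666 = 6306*61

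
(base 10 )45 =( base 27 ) 1i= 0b101101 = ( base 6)113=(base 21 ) 23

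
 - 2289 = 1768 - 4057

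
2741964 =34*80646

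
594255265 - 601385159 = -7129894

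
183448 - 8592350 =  - 8408902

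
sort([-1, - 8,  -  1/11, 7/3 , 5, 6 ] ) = [ - 8, - 1, - 1/11,7/3, 5, 6]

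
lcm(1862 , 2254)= 42826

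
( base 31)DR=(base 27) FP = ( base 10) 430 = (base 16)1ae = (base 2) 110101110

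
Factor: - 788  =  -2^2*197^1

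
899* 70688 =63548512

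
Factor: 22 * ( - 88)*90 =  - 174240 = - 2^5*3^2* 5^1*11^2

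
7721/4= 7721/4 = 1930.25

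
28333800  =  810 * 34980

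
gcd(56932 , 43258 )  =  86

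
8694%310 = 14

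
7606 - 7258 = 348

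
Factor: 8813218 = 2^1*587^1*7507^1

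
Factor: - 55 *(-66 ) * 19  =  68970 = 2^1 * 3^1 *5^1 * 11^2*19^1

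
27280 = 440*62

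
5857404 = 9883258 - 4025854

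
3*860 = 2580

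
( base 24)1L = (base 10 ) 45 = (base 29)1g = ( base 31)1E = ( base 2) 101101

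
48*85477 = 4102896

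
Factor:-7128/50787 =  - 8/57  =  - 2^3*3^(-1)*19^(-1)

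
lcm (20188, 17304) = 121128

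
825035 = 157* 5255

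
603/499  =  603/499 =1.21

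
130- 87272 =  - 87142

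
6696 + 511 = 7207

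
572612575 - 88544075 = 484068500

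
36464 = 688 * 53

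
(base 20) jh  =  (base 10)397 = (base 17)166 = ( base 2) 110001101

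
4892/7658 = 2446/3829 = 0.64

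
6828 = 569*12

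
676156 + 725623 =1401779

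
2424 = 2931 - 507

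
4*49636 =198544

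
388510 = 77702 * 5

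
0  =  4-4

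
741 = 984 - 243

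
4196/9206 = 2098/4603 = 0.46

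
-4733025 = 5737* (-825 )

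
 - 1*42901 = - 42901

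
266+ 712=978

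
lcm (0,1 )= 0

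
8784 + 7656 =16440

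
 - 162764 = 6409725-6572489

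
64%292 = 64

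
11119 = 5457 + 5662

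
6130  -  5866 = 264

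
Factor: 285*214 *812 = 2^3 * 3^1*5^1* 7^1 * 19^1 *29^1*107^1  =  49523880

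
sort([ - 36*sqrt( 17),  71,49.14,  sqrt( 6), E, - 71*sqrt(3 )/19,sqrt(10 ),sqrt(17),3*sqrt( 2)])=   [ - 36*sqrt(17),-71* sqrt(3)/19, sqrt( 6), E, sqrt(10), sqrt( 17 ),3*sqrt( 2),49.14, 71]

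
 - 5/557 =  -5/557 = -  0.01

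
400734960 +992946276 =1393681236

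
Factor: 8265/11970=2^(-1)*3^ (  -  1)*7^(  -  1)  *29^1 = 29/42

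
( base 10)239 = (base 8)357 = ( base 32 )7f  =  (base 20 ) bj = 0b11101111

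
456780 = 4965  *92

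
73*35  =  2555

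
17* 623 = 10591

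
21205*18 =381690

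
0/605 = 0 = 0.00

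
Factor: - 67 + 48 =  - 19^1=- 19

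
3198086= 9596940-6398854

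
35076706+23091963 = 58168669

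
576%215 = 146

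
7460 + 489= 7949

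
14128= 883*16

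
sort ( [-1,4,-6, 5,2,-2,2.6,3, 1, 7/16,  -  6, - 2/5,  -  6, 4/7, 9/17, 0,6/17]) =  [ - 6,-6 ,-6,-2, - 1, - 2/5,0, 6/17, 7/16, 9/17,4/7, 1,2,2.6, 3,4, 5]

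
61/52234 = 61/52234 = 0.00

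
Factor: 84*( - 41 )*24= -2^5*3^2* 7^1*41^1 = - 82656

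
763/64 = 763/64 = 11.92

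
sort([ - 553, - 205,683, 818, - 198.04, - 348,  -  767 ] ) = [ - 767, - 553,-348,-205, -198.04,683, 818 ] 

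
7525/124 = 7525/124= 60.69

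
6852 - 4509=2343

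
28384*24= 681216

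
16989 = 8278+8711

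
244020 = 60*4067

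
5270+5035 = 10305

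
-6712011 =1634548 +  - 8346559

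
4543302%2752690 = 1790612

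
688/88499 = 688/88499 = 0.01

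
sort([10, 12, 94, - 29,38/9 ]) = [-29,38/9, 10 , 12,94 ] 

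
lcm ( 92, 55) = 5060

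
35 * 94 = 3290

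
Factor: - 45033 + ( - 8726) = -53759= - 53759^1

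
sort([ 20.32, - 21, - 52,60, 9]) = [ - 52, - 21, 9,20.32, 60 ]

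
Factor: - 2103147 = -3^2*233683^1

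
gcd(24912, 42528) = 48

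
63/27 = 2 + 1/3 =2.33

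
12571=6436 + 6135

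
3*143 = 429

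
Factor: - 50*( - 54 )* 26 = 2^3*3^3*5^2*13^1 = 70200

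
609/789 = 203/263 = 0.77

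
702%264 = 174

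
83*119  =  9877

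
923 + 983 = 1906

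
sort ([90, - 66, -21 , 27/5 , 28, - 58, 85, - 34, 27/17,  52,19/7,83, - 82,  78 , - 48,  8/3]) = [ - 82, - 66, - 58, -48, - 34, - 21,27/17,8/3, 19/7,27/5,28,52,78, 83 , 85, 90 ] 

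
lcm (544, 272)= 544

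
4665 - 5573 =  - 908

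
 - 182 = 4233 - 4415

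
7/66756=7/66756=0.00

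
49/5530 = 7/790 = 0.01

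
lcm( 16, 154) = 1232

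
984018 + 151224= 1135242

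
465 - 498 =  - 33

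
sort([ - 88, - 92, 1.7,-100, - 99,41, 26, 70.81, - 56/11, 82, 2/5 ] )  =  [ -100, - 99,-92, - 88, - 56/11, 2/5, 1.7,26,41, 70.81, 82 ] 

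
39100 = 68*575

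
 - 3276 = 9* (  -  364 ) 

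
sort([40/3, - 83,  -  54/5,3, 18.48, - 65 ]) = [ - 83,-65, - 54/5  ,  3,40/3,18.48]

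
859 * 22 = 18898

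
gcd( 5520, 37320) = 120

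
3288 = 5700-2412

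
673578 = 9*74842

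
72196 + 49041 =121237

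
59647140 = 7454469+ 52192671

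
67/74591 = 67/74591 = 0.00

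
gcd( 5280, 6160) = 880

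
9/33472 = 9/33472=0.00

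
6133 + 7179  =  13312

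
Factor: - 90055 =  -5^1*7^1 * 31^1*83^1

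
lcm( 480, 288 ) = 1440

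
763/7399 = 109/1057  =  0.10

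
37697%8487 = 3749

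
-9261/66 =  - 141+15/22 = - 140.32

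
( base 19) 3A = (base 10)67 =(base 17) 3g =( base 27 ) 2d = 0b1000011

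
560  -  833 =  - 273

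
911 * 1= 911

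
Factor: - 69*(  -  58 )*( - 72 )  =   - 288144 = - 2^4*3^3*23^1*  29^1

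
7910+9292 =17202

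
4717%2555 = 2162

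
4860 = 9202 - 4342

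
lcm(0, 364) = 0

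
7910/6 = 3955/3  =  1318.33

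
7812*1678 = 13108536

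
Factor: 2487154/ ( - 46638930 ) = -3^( - 1)*5^( - 1) * 13^( - 2 )*9199^( - 1 ) *1243577^1 = - 1243577/23319465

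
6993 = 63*111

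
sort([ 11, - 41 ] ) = [ - 41, 11]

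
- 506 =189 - 695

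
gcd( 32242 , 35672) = 686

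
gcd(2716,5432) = 2716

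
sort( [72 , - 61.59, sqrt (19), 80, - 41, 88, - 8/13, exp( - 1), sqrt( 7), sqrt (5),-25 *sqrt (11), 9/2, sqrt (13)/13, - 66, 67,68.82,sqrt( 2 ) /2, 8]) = [ - 25*sqrt(11), - 66, - 61.59, -41,-8/13, sqrt( 13) /13, exp( - 1),  sqrt( 2) /2,sqrt( 5),sqrt( 7 ),sqrt(19), 9/2,8,  67, 68.82, 72,  80,88] 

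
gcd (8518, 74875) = 1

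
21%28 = 21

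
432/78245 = 432/78245 = 0.01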